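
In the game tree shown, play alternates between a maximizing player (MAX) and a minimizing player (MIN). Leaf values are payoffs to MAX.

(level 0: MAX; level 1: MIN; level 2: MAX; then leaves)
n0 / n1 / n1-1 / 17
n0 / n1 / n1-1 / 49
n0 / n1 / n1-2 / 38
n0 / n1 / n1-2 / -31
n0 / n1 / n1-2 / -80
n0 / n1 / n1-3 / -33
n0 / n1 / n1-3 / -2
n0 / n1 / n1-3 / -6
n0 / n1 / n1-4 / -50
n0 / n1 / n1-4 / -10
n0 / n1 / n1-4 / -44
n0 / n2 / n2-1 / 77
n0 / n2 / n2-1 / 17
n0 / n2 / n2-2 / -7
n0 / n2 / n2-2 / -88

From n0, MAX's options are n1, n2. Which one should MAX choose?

n1-1 (MAX): max(17, 49) = 49
n1-2 (MAX): max(38, -31, -80) = 38
n1-3 (MAX): max(-33, -2, -6) = -2
n1-4 (MAX): max(-50, -10, -44) = -10
n1 (MIN): min(49, 38, -2, -10) = -10
n2-1 (MAX): max(77, 17) = 77
n2-2 (MAX): max(-7, -88) = -7
n2 (MIN): min(77, -7) = -7
n0 (MAX): max(-10, -7) = -7
MAX at n0 wants the highest of {n1=-10, n2=-7}, so chooses n2.

n2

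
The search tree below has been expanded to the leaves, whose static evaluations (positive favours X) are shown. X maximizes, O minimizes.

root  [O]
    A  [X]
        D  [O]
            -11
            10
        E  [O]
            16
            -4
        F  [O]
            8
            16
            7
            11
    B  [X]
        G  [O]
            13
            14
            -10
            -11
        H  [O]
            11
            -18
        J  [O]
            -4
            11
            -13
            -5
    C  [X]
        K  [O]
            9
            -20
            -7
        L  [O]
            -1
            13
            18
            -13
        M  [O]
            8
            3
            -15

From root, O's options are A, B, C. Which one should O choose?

C

D (O): min(-11, 10) = -11
E (O): min(16, -4) = -4
F (O): min(8, 16, 7, 11) = 7
A (X): max(-11, -4, 7) = 7
G (O): min(13, 14, -10, -11) = -11
H (O): min(11, -18) = -18
J (O): min(-4, 11, -13, -5) = -13
B (X): max(-11, -18, -13) = -11
K (O): min(9, -20, -7) = -20
L (O): min(-1, 13, 18, -13) = -13
M (O): min(8, 3, -15) = -15
C (X): max(-20, -13, -15) = -13
root (O): min(7, -11, -13) = -13
O at root wants the lowest of {A=7, B=-11, C=-13}, so chooses C.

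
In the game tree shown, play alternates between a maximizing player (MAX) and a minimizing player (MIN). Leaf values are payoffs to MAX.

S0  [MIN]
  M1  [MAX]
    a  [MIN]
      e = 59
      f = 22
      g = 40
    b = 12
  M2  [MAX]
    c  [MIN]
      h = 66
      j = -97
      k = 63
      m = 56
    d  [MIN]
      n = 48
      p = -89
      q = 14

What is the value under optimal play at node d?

-89

d (MIN): min(48, -89, 14) = -89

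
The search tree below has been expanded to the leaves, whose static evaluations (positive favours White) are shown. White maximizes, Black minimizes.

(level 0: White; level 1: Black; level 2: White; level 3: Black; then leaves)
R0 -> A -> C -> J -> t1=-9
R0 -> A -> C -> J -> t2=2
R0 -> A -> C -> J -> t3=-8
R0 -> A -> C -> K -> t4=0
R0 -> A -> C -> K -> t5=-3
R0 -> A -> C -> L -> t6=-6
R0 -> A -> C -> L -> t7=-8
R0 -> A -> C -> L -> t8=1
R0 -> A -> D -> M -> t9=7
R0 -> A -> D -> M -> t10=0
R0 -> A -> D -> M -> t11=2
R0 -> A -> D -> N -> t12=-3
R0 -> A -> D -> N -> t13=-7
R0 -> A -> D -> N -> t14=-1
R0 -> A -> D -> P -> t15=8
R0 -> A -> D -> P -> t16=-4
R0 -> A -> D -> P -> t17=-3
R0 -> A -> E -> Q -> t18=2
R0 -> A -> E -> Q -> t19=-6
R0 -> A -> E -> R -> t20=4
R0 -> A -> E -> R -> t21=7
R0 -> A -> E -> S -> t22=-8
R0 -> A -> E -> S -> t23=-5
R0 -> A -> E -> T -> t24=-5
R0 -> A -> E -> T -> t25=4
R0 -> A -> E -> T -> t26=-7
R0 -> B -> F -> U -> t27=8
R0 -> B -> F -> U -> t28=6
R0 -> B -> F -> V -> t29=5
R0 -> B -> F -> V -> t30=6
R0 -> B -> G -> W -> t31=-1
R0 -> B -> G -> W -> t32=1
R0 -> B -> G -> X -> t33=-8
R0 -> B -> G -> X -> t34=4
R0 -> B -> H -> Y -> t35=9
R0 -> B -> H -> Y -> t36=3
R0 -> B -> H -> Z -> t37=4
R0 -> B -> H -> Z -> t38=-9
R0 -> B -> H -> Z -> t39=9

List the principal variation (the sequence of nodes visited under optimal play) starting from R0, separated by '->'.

J (Black): min(-9, 2, -8) = -9
K (Black): min(0, -3) = -3
L (Black): min(-6, -8, 1) = -8
C (White): max(-9, -3, -8) = -3
M (Black): min(7, 0, 2) = 0
N (Black): min(-3, -7, -1) = -7
P (Black): min(8, -4, -3) = -4
D (White): max(0, -7, -4) = 0
Q (Black): min(2, -6) = -6
R (Black): min(4, 7) = 4
S (Black): min(-8, -5) = -8
T (Black): min(-5, 4, -7) = -7
E (White): max(-6, 4, -8, -7) = 4
A (Black): min(-3, 0, 4) = -3
U (Black): min(8, 6) = 6
V (Black): min(5, 6) = 5
F (White): max(6, 5) = 6
W (Black): min(-1, 1) = -1
X (Black): min(-8, 4) = -8
G (White): max(-1, -8) = -1
Y (Black): min(9, 3) = 3
Z (Black): min(4, -9, 9) = -9
H (White): max(3, -9) = 3
B (Black): min(6, -1, 3) = -1
R0 (White): max(-3, -1) = -1
At R0, White picks B (highest: -1).
At B, Black picks G (lowest: -1).
At G, White picks W (highest: -1).
At W, Black picks t31 (lowest: -1).
Terminal value -1.

R0 -> B -> G -> W -> t31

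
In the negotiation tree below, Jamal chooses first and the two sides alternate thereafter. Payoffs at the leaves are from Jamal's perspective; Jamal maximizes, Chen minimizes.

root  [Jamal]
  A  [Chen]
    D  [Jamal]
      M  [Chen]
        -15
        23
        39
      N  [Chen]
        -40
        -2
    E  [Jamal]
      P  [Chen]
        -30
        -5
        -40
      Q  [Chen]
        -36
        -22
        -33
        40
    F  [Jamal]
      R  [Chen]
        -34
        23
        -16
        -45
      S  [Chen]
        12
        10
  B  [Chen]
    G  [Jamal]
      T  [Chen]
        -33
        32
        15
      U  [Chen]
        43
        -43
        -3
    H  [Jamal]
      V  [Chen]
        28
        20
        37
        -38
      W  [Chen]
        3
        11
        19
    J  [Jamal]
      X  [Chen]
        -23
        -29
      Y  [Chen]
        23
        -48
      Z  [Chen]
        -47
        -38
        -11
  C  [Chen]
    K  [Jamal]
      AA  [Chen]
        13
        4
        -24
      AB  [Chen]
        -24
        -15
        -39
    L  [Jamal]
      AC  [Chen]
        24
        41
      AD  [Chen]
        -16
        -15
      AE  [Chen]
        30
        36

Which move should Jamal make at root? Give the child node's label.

M (Chen): min(-15, 23, 39) = -15
N (Chen): min(-40, -2) = -40
D (Jamal): max(-15, -40) = -15
P (Chen): min(-30, -5, -40) = -40
Q (Chen): min(-36, -22, -33, 40) = -36
E (Jamal): max(-40, -36) = -36
R (Chen): min(-34, 23, -16, -45) = -45
S (Chen): min(12, 10) = 10
F (Jamal): max(-45, 10) = 10
A (Chen): min(-15, -36, 10) = -36
T (Chen): min(-33, 32, 15) = -33
U (Chen): min(43, -43, -3) = -43
G (Jamal): max(-33, -43) = -33
V (Chen): min(28, 20, 37, -38) = -38
W (Chen): min(3, 11, 19) = 3
H (Jamal): max(-38, 3) = 3
X (Chen): min(-23, -29) = -29
Y (Chen): min(23, -48) = -48
Z (Chen): min(-47, -38, -11) = -47
J (Jamal): max(-29, -48, -47) = -29
B (Chen): min(-33, 3, -29) = -33
AA (Chen): min(13, 4, -24) = -24
AB (Chen): min(-24, -15, -39) = -39
K (Jamal): max(-24, -39) = -24
AC (Chen): min(24, 41) = 24
AD (Chen): min(-16, -15) = -16
AE (Chen): min(30, 36) = 30
L (Jamal): max(24, -16, 30) = 30
C (Chen): min(-24, 30) = -24
root (Jamal): max(-36, -33, -24) = -24
Jamal at root wants the highest of {A=-36, B=-33, C=-24}, so chooses C.

C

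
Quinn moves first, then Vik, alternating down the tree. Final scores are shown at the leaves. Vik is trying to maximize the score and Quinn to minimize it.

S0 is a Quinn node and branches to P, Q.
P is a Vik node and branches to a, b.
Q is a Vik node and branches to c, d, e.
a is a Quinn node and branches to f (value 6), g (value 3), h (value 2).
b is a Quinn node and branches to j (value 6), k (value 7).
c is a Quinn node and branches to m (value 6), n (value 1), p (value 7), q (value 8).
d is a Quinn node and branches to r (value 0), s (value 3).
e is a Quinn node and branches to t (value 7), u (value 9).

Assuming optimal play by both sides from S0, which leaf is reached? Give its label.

j

a (Quinn): min(6, 3, 2) = 2
b (Quinn): min(6, 7) = 6
P (Vik): max(2, 6) = 6
c (Quinn): min(6, 1, 7, 8) = 1
d (Quinn): min(0, 3) = 0
e (Quinn): min(7, 9) = 7
Q (Vik): max(1, 0, 7) = 7
S0 (Quinn): min(6, 7) = 6
At S0, Quinn picks P (lowest: 6).
At P, Vik picks b (highest: 6).
At b, Quinn picks j (lowest: 6).
Terminal value 6.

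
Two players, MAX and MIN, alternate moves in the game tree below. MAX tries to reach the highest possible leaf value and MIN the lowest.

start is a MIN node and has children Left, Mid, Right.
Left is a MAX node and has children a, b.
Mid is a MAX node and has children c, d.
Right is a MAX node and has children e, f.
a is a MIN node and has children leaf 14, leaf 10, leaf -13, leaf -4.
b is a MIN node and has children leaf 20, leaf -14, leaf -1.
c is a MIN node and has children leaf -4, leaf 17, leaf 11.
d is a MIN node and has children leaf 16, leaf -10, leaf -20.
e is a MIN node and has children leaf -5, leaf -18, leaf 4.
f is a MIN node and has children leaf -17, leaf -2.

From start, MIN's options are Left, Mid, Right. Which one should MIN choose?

Right

a (MIN): min(14, 10, -13, -4) = -13
b (MIN): min(20, -14, -1) = -14
Left (MAX): max(-13, -14) = -13
c (MIN): min(-4, 17, 11) = -4
d (MIN): min(16, -10, -20) = -20
Mid (MAX): max(-4, -20) = -4
e (MIN): min(-5, -18, 4) = -18
f (MIN): min(-17, -2) = -17
Right (MAX): max(-18, -17) = -17
start (MIN): min(-13, -4, -17) = -17
MIN at start wants the lowest of {Left=-13, Mid=-4, Right=-17}, so chooses Right.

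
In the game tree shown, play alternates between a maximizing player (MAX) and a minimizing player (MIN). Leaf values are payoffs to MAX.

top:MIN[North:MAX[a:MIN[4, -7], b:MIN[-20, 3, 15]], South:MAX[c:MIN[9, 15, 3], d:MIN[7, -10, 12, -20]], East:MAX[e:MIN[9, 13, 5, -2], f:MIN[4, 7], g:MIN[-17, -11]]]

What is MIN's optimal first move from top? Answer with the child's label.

a (MIN): min(4, -7) = -7
b (MIN): min(-20, 3, 15) = -20
North (MAX): max(-7, -20) = -7
c (MIN): min(9, 15, 3) = 3
d (MIN): min(7, -10, 12, -20) = -20
South (MAX): max(3, -20) = 3
e (MIN): min(9, 13, 5, -2) = -2
f (MIN): min(4, 7) = 4
g (MIN): min(-17, -11) = -17
East (MAX): max(-2, 4, -17) = 4
top (MIN): min(-7, 3, 4) = -7
MIN at top wants the lowest of {North=-7, South=3, East=4}, so chooses North.

North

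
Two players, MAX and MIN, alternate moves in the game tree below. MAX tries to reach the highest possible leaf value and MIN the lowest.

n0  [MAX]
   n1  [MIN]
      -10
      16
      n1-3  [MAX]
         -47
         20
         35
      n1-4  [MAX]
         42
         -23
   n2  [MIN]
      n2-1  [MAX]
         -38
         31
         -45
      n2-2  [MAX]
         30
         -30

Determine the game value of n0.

n1-3 (MAX): max(-47, 20, 35) = 35
n1-4 (MAX): max(42, -23) = 42
n1 (MIN): min(-10, 16, 35, 42) = -10
n2-1 (MAX): max(-38, 31, -45) = 31
n2-2 (MAX): max(30, -30) = 30
n2 (MIN): min(31, 30) = 30
n0 (MAX): max(-10, 30) = 30

30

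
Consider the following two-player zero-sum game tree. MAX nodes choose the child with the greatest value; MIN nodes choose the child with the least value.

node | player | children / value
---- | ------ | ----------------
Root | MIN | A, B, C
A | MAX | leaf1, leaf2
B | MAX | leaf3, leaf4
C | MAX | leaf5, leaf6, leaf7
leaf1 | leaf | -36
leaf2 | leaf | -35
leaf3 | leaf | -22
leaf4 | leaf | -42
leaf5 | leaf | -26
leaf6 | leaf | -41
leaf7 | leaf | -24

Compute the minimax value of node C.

-24

C (MAX): max(-26, -41, -24) = -24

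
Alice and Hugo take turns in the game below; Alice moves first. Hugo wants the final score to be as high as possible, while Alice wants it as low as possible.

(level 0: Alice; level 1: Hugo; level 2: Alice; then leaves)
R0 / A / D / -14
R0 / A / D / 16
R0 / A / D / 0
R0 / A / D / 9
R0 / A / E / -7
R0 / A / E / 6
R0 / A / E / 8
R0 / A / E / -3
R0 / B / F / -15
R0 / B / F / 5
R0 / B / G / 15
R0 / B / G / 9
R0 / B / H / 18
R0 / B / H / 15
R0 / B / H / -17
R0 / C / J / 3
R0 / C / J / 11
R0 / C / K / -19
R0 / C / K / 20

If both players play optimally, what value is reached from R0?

D (Alice): min(-14, 16, 0, 9) = -14
E (Alice): min(-7, 6, 8, -3) = -7
A (Hugo): max(-14, -7) = -7
F (Alice): min(-15, 5) = -15
G (Alice): min(15, 9) = 9
H (Alice): min(18, 15, -17) = -17
B (Hugo): max(-15, 9, -17) = 9
J (Alice): min(3, 11) = 3
K (Alice): min(-19, 20) = -19
C (Hugo): max(3, -19) = 3
R0 (Alice): min(-7, 9, 3) = -7

-7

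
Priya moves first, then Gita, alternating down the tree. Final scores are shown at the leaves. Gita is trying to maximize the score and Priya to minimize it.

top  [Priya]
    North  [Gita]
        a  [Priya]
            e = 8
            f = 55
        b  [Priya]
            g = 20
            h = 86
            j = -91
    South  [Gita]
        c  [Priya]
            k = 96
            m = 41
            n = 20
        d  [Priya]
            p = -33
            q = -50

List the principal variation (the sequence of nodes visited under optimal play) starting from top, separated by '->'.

top -> North -> a -> e

a (Priya): min(8, 55) = 8
b (Priya): min(20, 86, -91) = -91
North (Gita): max(8, -91) = 8
c (Priya): min(96, 41, 20) = 20
d (Priya): min(-33, -50) = -50
South (Gita): max(20, -50) = 20
top (Priya): min(8, 20) = 8
At top, Priya picks North (lowest: 8).
At North, Gita picks a (highest: 8).
At a, Priya picks e (lowest: 8).
Terminal value 8.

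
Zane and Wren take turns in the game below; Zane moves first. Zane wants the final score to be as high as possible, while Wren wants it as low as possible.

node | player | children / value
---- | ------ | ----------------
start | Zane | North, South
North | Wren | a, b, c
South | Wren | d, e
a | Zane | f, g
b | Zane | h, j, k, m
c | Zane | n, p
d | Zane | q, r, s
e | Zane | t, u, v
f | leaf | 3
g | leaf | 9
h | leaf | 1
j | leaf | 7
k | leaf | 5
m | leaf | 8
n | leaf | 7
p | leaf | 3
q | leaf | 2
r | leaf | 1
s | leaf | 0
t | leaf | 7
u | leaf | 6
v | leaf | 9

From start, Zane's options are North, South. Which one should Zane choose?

a (Zane): max(3, 9) = 9
b (Zane): max(1, 7, 5, 8) = 8
c (Zane): max(7, 3) = 7
North (Wren): min(9, 8, 7) = 7
d (Zane): max(2, 1, 0) = 2
e (Zane): max(7, 6, 9) = 9
South (Wren): min(2, 9) = 2
start (Zane): max(7, 2) = 7
Zane at start wants the highest of {North=7, South=2}, so chooses North.

North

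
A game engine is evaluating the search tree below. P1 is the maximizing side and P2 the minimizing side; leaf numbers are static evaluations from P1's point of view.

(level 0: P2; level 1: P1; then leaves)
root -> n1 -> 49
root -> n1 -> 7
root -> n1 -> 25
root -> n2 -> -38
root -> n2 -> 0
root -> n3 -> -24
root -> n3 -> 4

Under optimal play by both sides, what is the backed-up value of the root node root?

0

n1 (P1): max(49, 7, 25) = 49
n2 (P1): max(-38, 0) = 0
n3 (P1): max(-24, 4) = 4
root (P2): min(49, 0, 4) = 0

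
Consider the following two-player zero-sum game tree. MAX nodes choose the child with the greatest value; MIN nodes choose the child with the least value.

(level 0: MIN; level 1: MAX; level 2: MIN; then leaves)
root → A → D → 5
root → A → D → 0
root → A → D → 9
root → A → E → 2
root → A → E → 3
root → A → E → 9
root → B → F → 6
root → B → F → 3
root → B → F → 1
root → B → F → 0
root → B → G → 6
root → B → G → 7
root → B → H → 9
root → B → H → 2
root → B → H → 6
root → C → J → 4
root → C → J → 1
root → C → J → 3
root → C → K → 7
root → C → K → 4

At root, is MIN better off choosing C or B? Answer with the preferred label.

J (MIN): min(4, 1, 3) = 1
K (MIN): min(7, 4) = 4
C (MAX): max(1, 4) = 4
F (MIN): min(6, 3, 1, 0) = 0
G (MIN): min(6, 7) = 6
H (MIN): min(9, 2, 6) = 2
B (MAX): max(0, 6, 2) = 6
MIN prefers the lower value; C=4, B=6. C is better since 4 < 6.

C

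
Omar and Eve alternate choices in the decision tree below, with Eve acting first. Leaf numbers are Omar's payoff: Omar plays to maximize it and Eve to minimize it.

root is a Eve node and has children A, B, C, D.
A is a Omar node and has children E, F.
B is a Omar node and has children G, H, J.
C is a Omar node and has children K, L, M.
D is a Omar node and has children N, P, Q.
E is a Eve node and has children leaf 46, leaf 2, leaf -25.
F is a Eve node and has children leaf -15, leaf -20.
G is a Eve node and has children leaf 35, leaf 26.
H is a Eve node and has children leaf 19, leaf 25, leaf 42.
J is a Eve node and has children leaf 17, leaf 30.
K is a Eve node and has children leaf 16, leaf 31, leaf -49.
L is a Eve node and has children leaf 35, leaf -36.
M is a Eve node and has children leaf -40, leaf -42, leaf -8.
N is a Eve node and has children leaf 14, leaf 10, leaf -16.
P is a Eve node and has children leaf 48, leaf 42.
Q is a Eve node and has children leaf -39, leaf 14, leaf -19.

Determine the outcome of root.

E (Eve): min(46, 2, -25) = -25
F (Eve): min(-15, -20) = -20
A (Omar): max(-25, -20) = -20
G (Eve): min(35, 26) = 26
H (Eve): min(19, 25, 42) = 19
J (Eve): min(17, 30) = 17
B (Omar): max(26, 19, 17) = 26
K (Eve): min(16, 31, -49) = -49
L (Eve): min(35, -36) = -36
M (Eve): min(-40, -42, -8) = -42
C (Omar): max(-49, -36, -42) = -36
N (Eve): min(14, 10, -16) = -16
P (Eve): min(48, 42) = 42
Q (Eve): min(-39, 14, -19) = -39
D (Omar): max(-16, 42, -39) = 42
root (Eve): min(-20, 26, -36, 42) = -36

-36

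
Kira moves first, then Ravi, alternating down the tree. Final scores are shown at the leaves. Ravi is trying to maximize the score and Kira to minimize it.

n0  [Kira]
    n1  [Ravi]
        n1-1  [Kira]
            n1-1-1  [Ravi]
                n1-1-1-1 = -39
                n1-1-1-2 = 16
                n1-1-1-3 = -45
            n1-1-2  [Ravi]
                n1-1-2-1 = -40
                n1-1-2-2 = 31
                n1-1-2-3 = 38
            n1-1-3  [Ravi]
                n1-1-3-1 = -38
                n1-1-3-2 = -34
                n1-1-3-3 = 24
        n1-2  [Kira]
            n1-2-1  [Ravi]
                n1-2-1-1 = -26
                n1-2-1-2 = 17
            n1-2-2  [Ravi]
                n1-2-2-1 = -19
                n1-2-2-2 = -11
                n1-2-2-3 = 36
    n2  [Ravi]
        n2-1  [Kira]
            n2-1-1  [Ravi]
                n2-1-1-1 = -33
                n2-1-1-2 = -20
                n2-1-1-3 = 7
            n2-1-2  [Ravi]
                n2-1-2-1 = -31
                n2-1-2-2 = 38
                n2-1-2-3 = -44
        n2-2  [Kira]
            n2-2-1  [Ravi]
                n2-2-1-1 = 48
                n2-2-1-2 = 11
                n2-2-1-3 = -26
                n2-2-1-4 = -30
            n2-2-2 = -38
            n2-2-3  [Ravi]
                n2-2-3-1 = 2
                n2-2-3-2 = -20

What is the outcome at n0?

n1-1-1 (Ravi): max(-39, 16, -45) = 16
n1-1-2 (Ravi): max(-40, 31, 38) = 38
n1-1-3 (Ravi): max(-38, -34, 24) = 24
n1-1 (Kira): min(16, 38, 24) = 16
n1-2-1 (Ravi): max(-26, 17) = 17
n1-2-2 (Ravi): max(-19, -11, 36) = 36
n1-2 (Kira): min(17, 36) = 17
n1 (Ravi): max(16, 17) = 17
n2-1-1 (Ravi): max(-33, -20, 7) = 7
n2-1-2 (Ravi): max(-31, 38, -44) = 38
n2-1 (Kira): min(7, 38) = 7
n2-2-1 (Ravi): max(48, 11, -26, -30) = 48
n2-2-3 (Ravi): max(2, -20) = 2
n2-2 (Kira): min(48, -38, 2) = -38
n2 (Ravi): max(7, -38) = 7
n0 (Kira): min(17, 7) = 7

7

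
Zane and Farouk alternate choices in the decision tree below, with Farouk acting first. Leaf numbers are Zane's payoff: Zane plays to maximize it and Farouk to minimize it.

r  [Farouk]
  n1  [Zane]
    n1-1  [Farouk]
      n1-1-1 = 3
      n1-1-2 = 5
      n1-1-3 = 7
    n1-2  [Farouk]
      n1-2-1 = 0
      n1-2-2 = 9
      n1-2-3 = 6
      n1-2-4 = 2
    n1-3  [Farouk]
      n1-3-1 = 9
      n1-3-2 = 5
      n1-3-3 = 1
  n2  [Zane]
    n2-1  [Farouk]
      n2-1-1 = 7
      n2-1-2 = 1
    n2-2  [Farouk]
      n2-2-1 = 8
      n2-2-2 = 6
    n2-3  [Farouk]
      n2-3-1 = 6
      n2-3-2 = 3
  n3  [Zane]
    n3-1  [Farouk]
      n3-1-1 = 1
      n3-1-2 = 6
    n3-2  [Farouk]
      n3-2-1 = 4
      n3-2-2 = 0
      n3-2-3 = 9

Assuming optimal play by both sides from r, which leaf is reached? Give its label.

n1-1 (Farouk): min(3, 5, 7) = 3
n1-2 (Farouk): min(0, 9, 6, 2) = 0
n1-3 (Farouk): min(9, 5, 1) = 1
n1 (Zane): max(3, 0, 1) = 3
n2-1 (Farouk): min(7, 1) = 1
n2-2 (Farouk): min(8, 6) = 6
n2-3 (Farouk): min(6, 3) = 3
n2 (Zane): max(1, 6, 3) = 6
n3-1 (Farouk): min(1, 6) = 1
n3-2 (Farouk): min(4, 0, 9) = 0
n3 (Zane): max(1, 0) = 1
r (Farouk): min(3, 6, 1) = 1
At r, Farouk picks n3 (lowest: 1).
At n3, Zane picks n3-1 (highest: 1).
At n3-1, Farouk picks n3-1-1 (lowest: 1).
Terminal value 1.

n3-1-1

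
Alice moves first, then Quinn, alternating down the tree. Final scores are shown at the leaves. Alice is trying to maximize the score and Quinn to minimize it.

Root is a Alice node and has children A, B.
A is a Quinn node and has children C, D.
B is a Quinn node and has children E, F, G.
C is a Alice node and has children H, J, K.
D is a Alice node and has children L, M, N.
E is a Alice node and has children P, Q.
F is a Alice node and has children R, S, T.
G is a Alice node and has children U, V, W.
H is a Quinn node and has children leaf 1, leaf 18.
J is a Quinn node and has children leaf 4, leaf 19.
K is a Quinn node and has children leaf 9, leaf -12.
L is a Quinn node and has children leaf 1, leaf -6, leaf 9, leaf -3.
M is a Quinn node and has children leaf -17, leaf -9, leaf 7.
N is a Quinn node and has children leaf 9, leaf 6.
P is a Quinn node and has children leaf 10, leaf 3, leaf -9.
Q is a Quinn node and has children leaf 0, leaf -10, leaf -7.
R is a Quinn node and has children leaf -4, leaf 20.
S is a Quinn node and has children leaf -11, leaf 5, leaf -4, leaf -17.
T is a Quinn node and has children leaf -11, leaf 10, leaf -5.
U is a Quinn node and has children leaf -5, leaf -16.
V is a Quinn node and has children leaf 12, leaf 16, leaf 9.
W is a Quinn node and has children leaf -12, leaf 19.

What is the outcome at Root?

4

H (Quinn): min(1, 18) = 1
J (Quinn): min(4, 19) = 4
K (Quinn): min(9, -12) = -12
C (Alice): max(1, 4, -12) = 4
L (Quinn): min(1, -6, 9, -3) = -6
M (Quinn): min(-17, -9, 7) = -17
N (Quinn): min(9, 6) = 6
D (Alice): max(-6, -17, 6) = 6
A (Quinn): min(4, 6) = 4
P (Quinn): min(10, 3, -9) = -9
Q (Quinn): min(0, -10, -7) = -10
E (Alice): max(-9, -10) = -9
R (Quinn): min(-4, 20) = -4
S (Quinn): min(-11, 5, -4, -17) = -17
T (Quinn): min(-11, 10, -5) = -11
F (Alice): max(-4, -17, -11) = -4
U (Quinn): min(-5, -16) = -16
V (Quinn): min(12, 16, 9) = 9
W (Quinn): min(-12, 19) = -12
G (Alice): max(-16, 9, -12) = 9
B (Quinn): min(-9, -4, 9) = -9
Root (Alice): max(4, -9) = 4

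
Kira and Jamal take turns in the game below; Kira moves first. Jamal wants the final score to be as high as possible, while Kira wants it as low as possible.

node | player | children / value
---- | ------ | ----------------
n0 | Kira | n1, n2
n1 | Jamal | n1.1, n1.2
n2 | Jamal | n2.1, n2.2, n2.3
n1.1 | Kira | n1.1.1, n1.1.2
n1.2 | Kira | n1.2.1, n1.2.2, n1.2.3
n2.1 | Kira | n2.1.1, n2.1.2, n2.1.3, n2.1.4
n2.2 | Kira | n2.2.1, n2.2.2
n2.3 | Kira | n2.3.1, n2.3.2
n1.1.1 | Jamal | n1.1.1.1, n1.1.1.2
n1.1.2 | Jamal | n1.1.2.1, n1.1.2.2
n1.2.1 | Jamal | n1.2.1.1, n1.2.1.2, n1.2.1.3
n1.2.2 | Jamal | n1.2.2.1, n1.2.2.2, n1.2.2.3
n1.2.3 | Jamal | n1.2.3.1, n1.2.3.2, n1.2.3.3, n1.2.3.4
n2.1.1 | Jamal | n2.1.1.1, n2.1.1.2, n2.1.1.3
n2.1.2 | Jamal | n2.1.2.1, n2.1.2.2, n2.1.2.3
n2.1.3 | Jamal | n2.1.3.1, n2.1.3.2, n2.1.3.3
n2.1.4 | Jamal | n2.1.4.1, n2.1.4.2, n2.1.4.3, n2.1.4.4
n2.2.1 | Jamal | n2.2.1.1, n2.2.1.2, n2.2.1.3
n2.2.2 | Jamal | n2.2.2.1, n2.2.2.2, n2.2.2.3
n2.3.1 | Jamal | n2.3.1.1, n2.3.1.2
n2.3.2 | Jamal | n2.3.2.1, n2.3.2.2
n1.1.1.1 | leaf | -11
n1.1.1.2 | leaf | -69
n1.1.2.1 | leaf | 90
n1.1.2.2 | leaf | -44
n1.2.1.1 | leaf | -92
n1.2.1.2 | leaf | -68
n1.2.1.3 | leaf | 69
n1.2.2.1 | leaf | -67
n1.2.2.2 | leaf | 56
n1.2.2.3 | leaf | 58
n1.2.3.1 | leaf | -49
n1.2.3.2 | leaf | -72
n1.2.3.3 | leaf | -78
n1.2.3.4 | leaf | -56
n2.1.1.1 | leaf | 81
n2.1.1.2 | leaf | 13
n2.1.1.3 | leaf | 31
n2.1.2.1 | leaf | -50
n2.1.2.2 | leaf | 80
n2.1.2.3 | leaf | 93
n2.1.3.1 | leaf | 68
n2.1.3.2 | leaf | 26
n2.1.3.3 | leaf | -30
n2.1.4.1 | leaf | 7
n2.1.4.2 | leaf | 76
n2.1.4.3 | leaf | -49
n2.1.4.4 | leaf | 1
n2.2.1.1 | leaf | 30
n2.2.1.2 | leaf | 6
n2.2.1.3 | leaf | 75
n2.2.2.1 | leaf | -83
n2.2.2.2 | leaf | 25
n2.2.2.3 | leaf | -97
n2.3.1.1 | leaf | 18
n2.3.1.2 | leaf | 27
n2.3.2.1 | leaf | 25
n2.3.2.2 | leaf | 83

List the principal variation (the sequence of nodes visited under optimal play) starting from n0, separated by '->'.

n1.1.1 (Jamal): max(-11, -69) = -11
n1.1.2 (Jamal): max(90, -44) = 90
n1.1 (Kira): min(-11, 90) = -11
n1.2.1 (Jamal): max(-92, -68, 69) = 69
n1.2.2 (Jamal): max(-67, 56, 58) = 58
n1.2.3 (Jamal): max(-49, -72, -78, -56) = -49
n1.2 (Kira): min(69, 58, -49) = -49
n1 (Jamal): max(-11, -49) = -11
n2.1.1 (Jamal): max(81, 13, 31) = 81
n2.1.2 (Jamal): max(-50, 80, 93) = 93
n2.1.3 (Jamal): max(68, 26, -30) = 68
n2.1.4 (Jamal): max(7, 76, -49, 1) = 76
n2.1 (Kira): min(81, 93, 68, 76) = 68
n2.2.1 (Jamal): max(30, 6, 75) = 75
n2.2.2 (Jamal): max(-83, 25, -97) = 25
n2.2 (Kira): min(75, 25) = 25
n2.3.1 (Jamal): max(18, 27) = 27
n2.3.2 (Jamal): max(25, 83) = 83
n2.3 (Kira): min(27, 83) = 27
n2 (Jamal): max(68, 25, 27) = 68
n0 (Kira): min(-11, 68) = -11
At n0, Kira picks n1 (lowest: -11).
At n1, Jamal picks n1.1 (highest: -11).
At n1.1, Kira picks n1.1.1 (lowest: -11).
At n1.1.1, Jamal picks n1.1.1.1 (highest: -11).
Terminal value -11.

n0 -> n1 -> n1.1 -> n1.1.1 -> n1.1.1.1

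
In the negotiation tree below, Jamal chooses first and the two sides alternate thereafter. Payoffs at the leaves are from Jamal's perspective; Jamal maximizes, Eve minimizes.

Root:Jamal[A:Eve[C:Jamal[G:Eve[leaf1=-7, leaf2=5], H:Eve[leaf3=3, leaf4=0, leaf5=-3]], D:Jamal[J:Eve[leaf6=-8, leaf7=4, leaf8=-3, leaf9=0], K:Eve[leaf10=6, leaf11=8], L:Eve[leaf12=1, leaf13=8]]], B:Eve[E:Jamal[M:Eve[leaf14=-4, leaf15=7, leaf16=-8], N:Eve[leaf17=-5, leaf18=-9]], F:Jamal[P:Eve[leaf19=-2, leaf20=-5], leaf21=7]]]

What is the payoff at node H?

H (Eve): min(3, 0, -3) = -3

-3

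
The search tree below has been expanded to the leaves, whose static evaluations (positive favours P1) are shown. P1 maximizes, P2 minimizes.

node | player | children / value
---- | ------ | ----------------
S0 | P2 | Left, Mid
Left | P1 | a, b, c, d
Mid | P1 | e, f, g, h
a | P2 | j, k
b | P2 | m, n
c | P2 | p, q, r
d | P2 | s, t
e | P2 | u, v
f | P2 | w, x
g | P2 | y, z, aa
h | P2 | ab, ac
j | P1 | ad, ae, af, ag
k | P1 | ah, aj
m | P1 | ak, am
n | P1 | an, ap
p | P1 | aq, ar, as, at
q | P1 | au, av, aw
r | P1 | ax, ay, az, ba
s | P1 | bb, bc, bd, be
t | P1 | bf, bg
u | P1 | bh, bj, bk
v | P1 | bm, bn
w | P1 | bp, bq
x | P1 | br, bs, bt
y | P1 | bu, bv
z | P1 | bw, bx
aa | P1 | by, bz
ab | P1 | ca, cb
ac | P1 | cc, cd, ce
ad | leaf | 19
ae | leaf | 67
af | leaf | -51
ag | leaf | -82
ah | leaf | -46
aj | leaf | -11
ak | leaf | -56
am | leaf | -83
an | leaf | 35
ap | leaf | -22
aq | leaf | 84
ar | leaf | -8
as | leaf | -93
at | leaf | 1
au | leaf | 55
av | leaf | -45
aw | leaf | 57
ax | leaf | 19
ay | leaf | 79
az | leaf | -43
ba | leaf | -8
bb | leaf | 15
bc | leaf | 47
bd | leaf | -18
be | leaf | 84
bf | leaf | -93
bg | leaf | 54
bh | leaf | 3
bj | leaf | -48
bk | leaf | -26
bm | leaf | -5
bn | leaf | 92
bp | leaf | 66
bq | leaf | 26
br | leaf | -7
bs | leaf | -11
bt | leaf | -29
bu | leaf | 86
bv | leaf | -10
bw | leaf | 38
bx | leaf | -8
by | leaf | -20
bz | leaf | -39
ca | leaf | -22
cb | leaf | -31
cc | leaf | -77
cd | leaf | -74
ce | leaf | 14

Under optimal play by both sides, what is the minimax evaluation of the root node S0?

3

j (P1): max(19, 67, -51, -82) = 67
k (P1): max(-46, -11) = -11
a (P2): min(67, -11) = -11
m (P1): max(-56, -83) = -56
n (P1): max(35, -22) = 35
b (P2): min(-56, 35) = -56
p (P1): max(84, -8, -93, 1) = 84
q (P1): max(55, -45, 57) = 57
r (P1): max(19, 79, -43, -8) = 79
c (P2): min(84, 57, 79) = 57
s (P1): max(15, 47, -18, 84) = 84
t (P1): max(-93, 54) = 54
d (P2): min(84, 54) = 54
Left (P1): max(-11, -56, 57, 54) = 57
u (P1): max(3, -48, -26) = 3
v (P1): max(-5, 92) = 92
e (P2): min(3, 92) = 3
w (P1): max(66, 26) = 66
x (P1): max(-7, -11, -29) = -7
f (P2): min(66, -7) = -7
y (P1): max(86, -10) = 86
z (P1): max(38, -8) = 38
aa (P1): max(-20, -39) = -20
g (P2): min(86, 38, -20) = -20
ab (P1): max(-22, -31) = -22
ac (P1): max(-77, -74, 14) = 14
h (P2): min(-22, 14) = -22
Mid (P1): max(3, -7, -20, -22) = 3
S0 (P2): min(57, 3) = 3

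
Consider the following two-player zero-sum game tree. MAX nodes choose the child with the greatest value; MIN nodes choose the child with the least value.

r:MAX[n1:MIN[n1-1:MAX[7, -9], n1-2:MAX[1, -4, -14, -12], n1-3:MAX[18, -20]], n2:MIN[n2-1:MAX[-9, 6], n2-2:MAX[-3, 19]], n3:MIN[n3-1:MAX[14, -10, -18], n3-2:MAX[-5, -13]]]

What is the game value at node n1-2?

1

n1-2 (MAX): max(1, -4, -14, -12) = 1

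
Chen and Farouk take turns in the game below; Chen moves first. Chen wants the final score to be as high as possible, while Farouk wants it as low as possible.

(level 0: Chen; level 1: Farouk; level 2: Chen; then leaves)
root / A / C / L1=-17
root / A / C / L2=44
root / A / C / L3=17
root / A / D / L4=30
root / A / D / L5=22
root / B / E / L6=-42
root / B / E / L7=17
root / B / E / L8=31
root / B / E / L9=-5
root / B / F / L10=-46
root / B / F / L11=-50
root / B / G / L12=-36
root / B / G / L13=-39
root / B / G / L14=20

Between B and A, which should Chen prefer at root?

A

E (Chen): max(-42, 17, 31, -5) = 31
F (Chen): max(-46, -50) = -46
G (Chen): max(-36, -39, 20) = 20
B (Farouk): min(31, -46, 20) = -46
C (Chen): max(-17, 44, 17) = 44
D (Chen): max(30, 22) = 30
A (Farouk): min(44, 30) = 30
Chen prefers the higher value; B=-46, A=30. A is better since 30 > -46.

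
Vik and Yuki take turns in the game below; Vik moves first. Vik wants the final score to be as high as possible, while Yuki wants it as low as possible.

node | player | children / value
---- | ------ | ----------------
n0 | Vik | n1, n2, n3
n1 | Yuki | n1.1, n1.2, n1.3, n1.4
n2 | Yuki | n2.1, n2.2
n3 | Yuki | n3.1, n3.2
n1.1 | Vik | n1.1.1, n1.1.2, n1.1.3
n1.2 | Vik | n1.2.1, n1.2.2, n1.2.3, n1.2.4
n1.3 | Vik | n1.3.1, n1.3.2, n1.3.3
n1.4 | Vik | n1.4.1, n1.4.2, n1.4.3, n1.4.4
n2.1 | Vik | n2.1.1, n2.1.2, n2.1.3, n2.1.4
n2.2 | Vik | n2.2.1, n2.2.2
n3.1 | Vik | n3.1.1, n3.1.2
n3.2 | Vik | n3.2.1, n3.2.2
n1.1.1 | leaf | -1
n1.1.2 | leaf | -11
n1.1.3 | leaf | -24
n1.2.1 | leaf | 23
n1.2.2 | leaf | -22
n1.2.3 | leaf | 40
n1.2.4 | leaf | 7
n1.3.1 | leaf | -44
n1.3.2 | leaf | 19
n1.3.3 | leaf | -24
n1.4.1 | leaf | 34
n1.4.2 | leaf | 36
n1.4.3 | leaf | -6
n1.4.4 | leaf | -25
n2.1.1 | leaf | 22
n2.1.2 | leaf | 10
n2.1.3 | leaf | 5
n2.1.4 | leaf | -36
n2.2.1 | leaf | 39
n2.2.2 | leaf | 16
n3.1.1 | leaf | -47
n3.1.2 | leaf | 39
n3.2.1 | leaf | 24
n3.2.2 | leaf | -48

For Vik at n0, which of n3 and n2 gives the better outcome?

n3

n3.1 (Vik): max(-47, 39) = 39
n3.2 (Vik): max(24, -48) = 24
n3 (Yuki): min(39, 24) = 24
n2.1 (Vik): max(22, 10, 5, -36) = 22
n2.2 (Vik): max(39, 16) = 39
n2 (Yuki): min(22, 39) = 22
Vik prefers the higher value; n3=24, n2=22. n3 is better since 24 > 22.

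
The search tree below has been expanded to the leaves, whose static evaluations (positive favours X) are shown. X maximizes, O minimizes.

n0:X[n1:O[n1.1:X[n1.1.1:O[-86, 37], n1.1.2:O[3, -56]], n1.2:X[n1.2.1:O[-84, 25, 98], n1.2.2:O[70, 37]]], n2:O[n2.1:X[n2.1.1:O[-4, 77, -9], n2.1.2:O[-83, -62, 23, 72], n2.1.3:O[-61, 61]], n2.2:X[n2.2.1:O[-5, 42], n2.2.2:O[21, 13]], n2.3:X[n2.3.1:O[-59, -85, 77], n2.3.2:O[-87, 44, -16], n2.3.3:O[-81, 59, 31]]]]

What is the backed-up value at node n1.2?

n1.2.1 (O): min(-84, 25, 98) = -84
n1.2.2 (O): min(70, 37) = 37
n1.2 (X): max(-84, 37) = 37

37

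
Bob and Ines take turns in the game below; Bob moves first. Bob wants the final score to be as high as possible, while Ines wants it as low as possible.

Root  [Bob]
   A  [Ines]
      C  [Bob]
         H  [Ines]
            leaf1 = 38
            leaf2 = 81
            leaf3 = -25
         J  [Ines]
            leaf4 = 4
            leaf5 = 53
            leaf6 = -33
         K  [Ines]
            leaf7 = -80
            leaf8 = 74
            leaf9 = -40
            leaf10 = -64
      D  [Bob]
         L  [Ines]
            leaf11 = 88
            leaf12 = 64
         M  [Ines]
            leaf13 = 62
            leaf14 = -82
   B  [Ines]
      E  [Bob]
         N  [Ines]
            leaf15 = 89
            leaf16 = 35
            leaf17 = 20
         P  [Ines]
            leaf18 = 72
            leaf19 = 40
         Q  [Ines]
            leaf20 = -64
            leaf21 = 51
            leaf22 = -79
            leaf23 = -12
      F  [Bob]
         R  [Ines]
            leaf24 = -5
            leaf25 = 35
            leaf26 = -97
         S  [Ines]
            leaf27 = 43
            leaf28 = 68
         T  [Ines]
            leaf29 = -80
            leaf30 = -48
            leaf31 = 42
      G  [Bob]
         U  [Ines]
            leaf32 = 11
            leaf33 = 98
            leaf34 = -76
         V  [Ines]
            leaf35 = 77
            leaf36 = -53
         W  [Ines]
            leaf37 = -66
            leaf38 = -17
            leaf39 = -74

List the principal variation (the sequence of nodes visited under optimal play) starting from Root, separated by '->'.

Root -> A -> C -> H -> leaf3

H (Ines): min(38, 81, -25) = -25
J (Ines): min(4, 53, -33) = -33
K (Ines): min(-80, 74, -40, -64) = -80
C (Bob): max(-25, -33, -80) = -25
L (Ines): min(88, 64) = 64
M (Ines): min(62, -82) = -82
D (Bob): max(64, -82) = 64
A (Ines): min(-25, 64) = -25
N (Ines): min(89, 35, 20) = 20
P (Ines): min(72, 40) = 40
Q (Ines): min(-64, 51, -79, -12) = -79
E (Bob): max(20, 40, -79) = 40
R (Ines): min(-5, 35, -97) = -97
S (Ines): min(43, 68) = 43
T (Ines): min(-80, -48, 42) = -80
F (Bob): max(-97, 43, -80) = 43
U (Ines): min(11, 98, -76) = -76
V (Ines): min(77, -53) = -53
W (Ines): min(-66, -17, -74) = -74
G (Bob): max(-76, -53, -74) = -53
B (Ines): min(40, 43, -53) = -53
Root (Bob): max(-25, -53) = -25
At Root, Bob picks A (highest: -25).
At A, Ines picks C (lowest: -25).
At C, Bob picks H (highest: -25).
At H, Ines picks leaf3 (lowest: -25).
Terminal value -25.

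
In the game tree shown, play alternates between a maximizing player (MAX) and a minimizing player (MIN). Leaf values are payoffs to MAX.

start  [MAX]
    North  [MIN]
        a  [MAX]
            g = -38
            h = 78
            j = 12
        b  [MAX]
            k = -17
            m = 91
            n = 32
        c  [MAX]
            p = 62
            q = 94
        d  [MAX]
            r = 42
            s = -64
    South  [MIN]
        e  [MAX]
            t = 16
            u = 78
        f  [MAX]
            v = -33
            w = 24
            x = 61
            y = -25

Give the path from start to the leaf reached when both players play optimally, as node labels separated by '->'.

start -> South -> f -> x

a (MAX): max(-38, 78, 12) = 78
b (MAX): max(-17, 91, 32) = 91
c (MAX): max(62, 94) = 94
d (MAX): max(42, -64) = 42
North (MIN): min(78, 91, 94, 42) = 42
e (MAX): max(16, 78) = 78
f (MAX): max(-33, 24, 61, -25) = 61
South (MIN): min(78, 61) = 61
start (MAX): max(42, 61) = 61
At start, MAX picks South (highest: 61).
At South, MIN picks f (lowest: 61).
At f, MAX picks x (highest: 61).
Terminal value 61.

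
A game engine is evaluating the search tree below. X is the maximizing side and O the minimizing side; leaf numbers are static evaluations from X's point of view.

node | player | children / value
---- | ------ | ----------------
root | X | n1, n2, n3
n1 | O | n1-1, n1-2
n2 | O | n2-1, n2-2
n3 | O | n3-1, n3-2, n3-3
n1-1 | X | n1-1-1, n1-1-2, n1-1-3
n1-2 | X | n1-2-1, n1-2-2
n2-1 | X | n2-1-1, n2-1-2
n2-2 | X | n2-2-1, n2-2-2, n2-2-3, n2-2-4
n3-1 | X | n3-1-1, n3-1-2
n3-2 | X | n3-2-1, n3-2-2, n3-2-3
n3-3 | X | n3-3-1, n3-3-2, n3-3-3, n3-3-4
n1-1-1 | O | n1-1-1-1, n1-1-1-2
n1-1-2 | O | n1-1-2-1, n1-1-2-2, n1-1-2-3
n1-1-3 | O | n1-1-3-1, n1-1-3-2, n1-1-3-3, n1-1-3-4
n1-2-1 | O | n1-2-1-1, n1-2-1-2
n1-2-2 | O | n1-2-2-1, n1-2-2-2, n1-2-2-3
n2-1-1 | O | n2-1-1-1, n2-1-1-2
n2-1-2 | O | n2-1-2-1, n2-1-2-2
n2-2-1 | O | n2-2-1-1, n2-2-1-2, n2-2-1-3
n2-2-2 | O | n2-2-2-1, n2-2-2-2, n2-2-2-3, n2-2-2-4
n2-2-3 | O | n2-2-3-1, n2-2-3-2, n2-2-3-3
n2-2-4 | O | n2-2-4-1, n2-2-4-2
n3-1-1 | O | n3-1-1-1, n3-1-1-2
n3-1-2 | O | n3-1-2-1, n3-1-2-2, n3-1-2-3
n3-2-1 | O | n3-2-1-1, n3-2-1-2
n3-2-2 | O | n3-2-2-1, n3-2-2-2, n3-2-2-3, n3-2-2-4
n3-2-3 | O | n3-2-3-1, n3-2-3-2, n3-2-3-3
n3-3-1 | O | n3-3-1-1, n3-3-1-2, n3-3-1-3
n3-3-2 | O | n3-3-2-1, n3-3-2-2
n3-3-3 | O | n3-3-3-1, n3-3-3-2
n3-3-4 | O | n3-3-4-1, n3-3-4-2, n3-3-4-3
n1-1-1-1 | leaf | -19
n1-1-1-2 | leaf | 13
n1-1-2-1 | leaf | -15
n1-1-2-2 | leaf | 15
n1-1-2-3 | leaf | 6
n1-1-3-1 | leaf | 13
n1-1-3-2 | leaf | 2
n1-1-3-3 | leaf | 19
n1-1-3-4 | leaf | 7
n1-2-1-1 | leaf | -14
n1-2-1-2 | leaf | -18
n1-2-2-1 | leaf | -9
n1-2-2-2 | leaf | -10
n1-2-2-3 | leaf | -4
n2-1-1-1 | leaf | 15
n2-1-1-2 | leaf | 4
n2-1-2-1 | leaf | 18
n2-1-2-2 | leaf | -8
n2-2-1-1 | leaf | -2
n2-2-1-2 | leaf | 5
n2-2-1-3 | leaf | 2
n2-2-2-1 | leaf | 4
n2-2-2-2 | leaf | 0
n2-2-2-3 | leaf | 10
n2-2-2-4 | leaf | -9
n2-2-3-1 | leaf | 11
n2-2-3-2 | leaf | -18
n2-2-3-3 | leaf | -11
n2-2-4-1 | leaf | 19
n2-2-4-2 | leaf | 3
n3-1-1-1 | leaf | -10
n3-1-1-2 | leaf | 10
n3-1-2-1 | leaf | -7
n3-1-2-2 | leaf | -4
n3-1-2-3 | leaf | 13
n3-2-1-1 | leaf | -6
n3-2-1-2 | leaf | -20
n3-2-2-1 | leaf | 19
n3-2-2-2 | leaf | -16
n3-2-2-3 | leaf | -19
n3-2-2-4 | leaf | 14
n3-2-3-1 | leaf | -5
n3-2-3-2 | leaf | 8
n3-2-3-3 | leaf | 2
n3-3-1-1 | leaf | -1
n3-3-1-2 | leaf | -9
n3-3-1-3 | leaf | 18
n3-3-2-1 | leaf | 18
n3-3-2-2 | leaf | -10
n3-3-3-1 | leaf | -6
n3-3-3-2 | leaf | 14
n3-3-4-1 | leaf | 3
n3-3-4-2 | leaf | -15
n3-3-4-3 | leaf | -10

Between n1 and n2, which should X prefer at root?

n2

n1-1-1 (O): min(-19, 13) = -19
n1-1-2 (O): min(-15, 15, 6) = -15
n1-1-3 (O): min(13, 2, 19, 7) = 2
n1-1 (X): max(-19, -15, 2) = 2
n1-2-1 (O): min(-14, -18) = -18
n1-2-2 (O): min(-9, -10, -4) = -10
n1-2 (X): max(-18, -10) = -10
n1 (O): min(2, -10) = -10
n2-1-1 (O): min(15, 4) = 4
n2-1-2 (O): min(18, -8) = -8
n2-1 (X): max(4, -8) = 4
n2-2-1 (O): min(-2, 5, 2) = -2
n2-2-2 (O): min(4, 0, 10, -9) = -9
n2-2-3 (O): min(11, -18, -11) = -18
n2-2-4 (O): min(19, 3) = 3
n2-2 (X): max(-2, -9, -18, 3) = 3
n2 (O): min(4, 3) = 3
X prefers the higher value; n1=-10, n2=3. n2 is better since 3 > -10.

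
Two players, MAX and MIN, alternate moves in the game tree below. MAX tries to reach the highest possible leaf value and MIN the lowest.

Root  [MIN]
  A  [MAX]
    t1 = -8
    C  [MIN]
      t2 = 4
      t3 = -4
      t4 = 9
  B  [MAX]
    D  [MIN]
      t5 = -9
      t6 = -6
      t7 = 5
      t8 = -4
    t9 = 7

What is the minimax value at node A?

-4

C (MIN): min(4, -4, 9) = -4
A (MAX): max(-8, -4) = -4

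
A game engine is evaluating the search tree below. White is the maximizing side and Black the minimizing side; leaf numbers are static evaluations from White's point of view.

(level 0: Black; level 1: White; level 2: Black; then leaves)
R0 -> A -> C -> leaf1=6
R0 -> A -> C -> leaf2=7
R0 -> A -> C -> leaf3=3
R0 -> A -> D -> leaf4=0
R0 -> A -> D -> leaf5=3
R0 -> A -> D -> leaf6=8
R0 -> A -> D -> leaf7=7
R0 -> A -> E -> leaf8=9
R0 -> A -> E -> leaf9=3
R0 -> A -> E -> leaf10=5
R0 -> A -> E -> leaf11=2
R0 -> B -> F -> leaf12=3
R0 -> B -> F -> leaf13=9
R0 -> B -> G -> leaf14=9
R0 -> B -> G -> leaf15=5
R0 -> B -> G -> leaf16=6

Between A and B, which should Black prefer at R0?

C (Black): min(6, 7, 3) = 3
D (Black): min(0, 3, 8, 7) = 0
E (Black): min(9, 3, 5, 2) = 2
A (White): max(3, 0, 2) = 3
F (Black): min(3, 9) = 3
G (Black): min(9, 5, 6) = 5
B (White): max(3, 5) = 5
Black prefers the lower value; A=3, B=5. A is better since 3 < 5.

A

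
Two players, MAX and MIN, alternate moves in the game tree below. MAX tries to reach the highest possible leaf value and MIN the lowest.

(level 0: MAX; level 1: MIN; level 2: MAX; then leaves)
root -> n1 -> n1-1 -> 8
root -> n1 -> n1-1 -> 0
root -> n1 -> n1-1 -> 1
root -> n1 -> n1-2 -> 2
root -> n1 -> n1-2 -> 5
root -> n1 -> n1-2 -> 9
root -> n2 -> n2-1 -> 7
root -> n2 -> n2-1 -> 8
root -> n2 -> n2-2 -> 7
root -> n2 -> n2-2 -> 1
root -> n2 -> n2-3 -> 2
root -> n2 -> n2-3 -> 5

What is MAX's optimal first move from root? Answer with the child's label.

n1-1 (MAX): max(8, 0, 1) = 8
n1-2 (MAX): max(2, 5, 9) = 9
n1 (MIN): min(8, 9) = 8
n2-1 (MAX): max(7, 8) = 8
n2-2 (MAX): max(7, 1) = 7
n2-3 (MAX): max(2, 5) = 5
n2 (MIN): min(8, 7, 5) = 5
root (MAX): max(8, 5) = 8
MAX at root wants the highest of {n1=8, n2=5}, so chooses n1.

n1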